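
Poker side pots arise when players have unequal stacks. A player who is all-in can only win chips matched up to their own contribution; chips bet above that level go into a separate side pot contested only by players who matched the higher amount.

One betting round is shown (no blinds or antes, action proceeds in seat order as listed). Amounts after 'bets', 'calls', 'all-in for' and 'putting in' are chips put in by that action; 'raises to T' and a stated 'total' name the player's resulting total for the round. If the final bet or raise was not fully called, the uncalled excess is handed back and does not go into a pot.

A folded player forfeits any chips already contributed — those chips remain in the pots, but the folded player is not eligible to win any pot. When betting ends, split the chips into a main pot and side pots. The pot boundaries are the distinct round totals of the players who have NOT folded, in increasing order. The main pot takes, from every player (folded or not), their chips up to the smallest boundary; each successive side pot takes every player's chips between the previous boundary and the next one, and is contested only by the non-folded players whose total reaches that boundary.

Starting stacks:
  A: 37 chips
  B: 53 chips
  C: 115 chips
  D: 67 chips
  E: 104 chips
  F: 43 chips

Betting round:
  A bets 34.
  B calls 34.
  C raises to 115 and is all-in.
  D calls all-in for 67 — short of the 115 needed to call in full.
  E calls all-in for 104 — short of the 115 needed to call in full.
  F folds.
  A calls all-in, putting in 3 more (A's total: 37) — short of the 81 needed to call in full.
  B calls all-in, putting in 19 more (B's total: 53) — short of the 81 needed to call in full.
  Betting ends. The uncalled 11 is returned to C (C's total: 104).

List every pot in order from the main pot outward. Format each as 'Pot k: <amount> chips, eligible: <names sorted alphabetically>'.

Pot 1: 185 chips, eligible: A, B, C, D, E
Pot 2: 64 chips, eligible: B, C, D, E
Pot 3: 42 chips, eligible: C, D, E
Pot 4: 74 chips, eligible: C, E

Derivation:
Contributions (after 11 returned to C): A=37, B=53, C=104, D=67, E=104
Folded: F
Pot levels (distinct totals of non-folded players): 37, 53, 67, 104
Layer 1-37: 37 each from A, B, C, D, E = 37*5 = 185 chips; eligible A, B, C, D, E
Layer 38-53: 16 each from B, C, D, E = 16*4 = 64 chips; eligible B, C, D, E
Layer 54-67: 14 each from C, D, E = 14*3 = 42 chips; eligible C, D, E
Layer 68-104: 37 each from C, E = 37*2 = 74 chips; eligible C, E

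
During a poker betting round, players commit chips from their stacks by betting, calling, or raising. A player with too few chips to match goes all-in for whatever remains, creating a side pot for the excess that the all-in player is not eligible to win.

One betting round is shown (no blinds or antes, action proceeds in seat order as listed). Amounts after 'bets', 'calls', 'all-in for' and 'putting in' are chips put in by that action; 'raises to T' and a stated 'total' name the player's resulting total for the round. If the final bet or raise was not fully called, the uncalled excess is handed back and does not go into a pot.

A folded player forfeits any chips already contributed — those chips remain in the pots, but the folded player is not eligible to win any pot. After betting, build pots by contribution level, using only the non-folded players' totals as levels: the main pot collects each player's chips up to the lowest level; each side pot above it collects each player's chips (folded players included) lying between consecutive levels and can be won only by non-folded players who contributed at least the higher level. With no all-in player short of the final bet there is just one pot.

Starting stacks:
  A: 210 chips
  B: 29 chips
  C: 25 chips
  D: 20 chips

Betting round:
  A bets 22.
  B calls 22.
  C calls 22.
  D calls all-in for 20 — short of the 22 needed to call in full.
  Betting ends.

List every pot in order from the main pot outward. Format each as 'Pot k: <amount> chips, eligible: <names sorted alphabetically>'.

Contributions: A=22, B=22, C=22, D=20
Pot levels (distinct totals of non-folded players): 20, 22
Layer 1-20: 20 each from A, B, C, D = 20*4 = 80 chips; eligible A, B, C, D
Layer 21-22: 2 each from A, B, C = 2*3 = 6 chips; eligible A, B, C

Pot 1: 80 chips, eligible: A, B, C, D
Pot 2: 6 chips, eligible: A, B, C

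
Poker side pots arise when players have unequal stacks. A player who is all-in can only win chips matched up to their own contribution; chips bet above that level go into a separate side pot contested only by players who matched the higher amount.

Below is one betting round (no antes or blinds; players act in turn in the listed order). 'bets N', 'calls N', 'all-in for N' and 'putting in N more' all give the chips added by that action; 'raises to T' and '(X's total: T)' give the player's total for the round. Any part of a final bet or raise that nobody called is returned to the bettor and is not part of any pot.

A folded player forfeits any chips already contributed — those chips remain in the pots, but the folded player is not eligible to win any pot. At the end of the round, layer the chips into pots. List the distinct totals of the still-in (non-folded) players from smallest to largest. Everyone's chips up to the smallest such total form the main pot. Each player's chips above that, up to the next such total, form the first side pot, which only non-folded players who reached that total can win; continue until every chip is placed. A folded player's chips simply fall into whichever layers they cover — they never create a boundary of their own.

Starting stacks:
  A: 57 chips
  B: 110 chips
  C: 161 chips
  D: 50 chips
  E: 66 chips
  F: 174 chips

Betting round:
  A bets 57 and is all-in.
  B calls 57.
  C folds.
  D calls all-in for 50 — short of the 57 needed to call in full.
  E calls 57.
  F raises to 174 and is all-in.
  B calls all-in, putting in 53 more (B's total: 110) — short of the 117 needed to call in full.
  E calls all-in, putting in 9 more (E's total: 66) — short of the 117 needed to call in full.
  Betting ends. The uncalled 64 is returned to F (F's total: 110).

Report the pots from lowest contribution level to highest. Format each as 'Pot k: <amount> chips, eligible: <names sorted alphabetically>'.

Pot 1: 250 chips, eligible: A, B, D, E, F
Pot 2: 28 chips, eligible: A, B, E, F
Pot 3: 27 chips, eligible: B, E, F
Pot 4: 88 chips, eligible: B, F

Derivation:
Contributions (after 64 returned to F): A=57, B=110, D=50, E=66, F=110
Folded: C
Pot levels (distinct totals of non-folded players): 50, 57, 66, 110
Layer 1-50: 50 each from A, B, D, E, F = 50*5 = 250 chips; eligible A, B, D, E, F
Layer 51-57: 7 each from A, B, E, F = 7*4 = 28 chips; eligible A, B, E, F
Layer 58-66: 9 each from B, E, F = 9*3 = 27 chips; eligible B, E, F
Layer 67-110: 44 each from B, F = 44*2 = 88 chips; eligible B, F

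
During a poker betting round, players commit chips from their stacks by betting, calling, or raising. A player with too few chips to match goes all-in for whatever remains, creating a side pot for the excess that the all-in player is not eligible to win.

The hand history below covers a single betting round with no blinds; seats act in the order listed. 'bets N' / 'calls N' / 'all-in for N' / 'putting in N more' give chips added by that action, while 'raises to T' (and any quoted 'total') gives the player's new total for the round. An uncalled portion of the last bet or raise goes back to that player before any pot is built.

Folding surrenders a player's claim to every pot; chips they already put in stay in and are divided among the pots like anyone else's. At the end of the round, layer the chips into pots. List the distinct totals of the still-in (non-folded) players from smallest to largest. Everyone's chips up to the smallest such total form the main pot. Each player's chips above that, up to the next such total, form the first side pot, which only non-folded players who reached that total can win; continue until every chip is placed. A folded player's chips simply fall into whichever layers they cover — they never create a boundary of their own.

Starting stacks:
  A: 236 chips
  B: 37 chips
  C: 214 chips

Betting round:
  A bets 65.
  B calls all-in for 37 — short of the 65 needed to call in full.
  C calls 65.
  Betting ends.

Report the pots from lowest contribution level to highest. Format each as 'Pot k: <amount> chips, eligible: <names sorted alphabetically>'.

Pot 1: 111 chips, eligible: A, B, C
Pot 2: 56 chips, eligible: A, C

Derivation:
Contributions: A=65, B=37, C=65
Pot levels (distinct totals of non-folded players): 37, 65
Layer 1-37: 37 each from A, B, C = 37*3 = 111 chips; eligible A, B, C
Layer 38-65: 28 each from A, C = 28*2 = 56 chips; eligible A, C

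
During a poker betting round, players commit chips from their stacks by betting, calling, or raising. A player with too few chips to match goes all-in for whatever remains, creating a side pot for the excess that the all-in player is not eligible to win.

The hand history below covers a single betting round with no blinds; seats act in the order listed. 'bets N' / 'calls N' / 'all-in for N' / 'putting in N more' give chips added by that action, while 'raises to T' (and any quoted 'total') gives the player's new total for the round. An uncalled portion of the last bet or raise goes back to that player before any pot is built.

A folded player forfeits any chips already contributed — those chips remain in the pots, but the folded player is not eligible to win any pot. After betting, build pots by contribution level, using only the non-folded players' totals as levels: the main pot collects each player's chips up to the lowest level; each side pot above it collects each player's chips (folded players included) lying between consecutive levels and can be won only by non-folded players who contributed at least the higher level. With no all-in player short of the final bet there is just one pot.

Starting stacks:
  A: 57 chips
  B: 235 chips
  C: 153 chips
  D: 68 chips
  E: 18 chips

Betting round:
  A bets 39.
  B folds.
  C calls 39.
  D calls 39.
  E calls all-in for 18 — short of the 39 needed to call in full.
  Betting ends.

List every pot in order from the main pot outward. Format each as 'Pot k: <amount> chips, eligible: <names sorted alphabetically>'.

Contributions: A=39, C=39, D=39, E=18
Folded: B
Pot levels (distinct totals of non-folded players): 18, 39
Layer 1-18: 18 each from A, C, D, E = 18*4 = 72 chips; eligible A, C, D, E
Layer 19-39: 21 each from A, C, D = 21*3 = 63 chips; eligible A, C, D

Pot 1: 72 chips, eligible: A, C, D, E
Pot 2: 63 chips, eligible: A, C, D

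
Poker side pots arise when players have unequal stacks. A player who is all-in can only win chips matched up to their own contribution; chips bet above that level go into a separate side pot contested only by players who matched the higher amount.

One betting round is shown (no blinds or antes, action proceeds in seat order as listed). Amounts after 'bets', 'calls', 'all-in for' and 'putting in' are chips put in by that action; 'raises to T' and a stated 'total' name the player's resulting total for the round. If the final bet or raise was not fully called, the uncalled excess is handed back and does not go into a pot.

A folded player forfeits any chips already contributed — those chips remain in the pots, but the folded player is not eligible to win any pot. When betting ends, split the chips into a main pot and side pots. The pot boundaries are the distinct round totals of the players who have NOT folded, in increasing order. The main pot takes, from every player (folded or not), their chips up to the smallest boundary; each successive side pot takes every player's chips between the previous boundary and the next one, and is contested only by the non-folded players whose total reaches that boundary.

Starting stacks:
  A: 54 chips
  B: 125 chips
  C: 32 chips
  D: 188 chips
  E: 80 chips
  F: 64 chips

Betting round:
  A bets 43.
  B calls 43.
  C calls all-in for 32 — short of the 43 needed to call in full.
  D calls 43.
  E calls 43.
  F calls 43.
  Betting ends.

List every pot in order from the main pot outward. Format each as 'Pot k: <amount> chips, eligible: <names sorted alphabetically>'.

Contributions: A=43, B=43, C=32, D=43, E=43, F=43
Pot levels (distinct totals of non-folded players): 32, 43
Layer 1-32: 32 each from A, B, C, D, E, F = 32*6 = 192 chips; eligible A, B, C, D, E, F
Layer 33-43: 11 each from A, B, D, E, F = 11*5 = 55 chips; eligible A, B, D, E, F

Pot 1: 192 chips, eligible: A, B, C, D, E, F
Pot 2: 55 chips, eligible: A, B, D, E, F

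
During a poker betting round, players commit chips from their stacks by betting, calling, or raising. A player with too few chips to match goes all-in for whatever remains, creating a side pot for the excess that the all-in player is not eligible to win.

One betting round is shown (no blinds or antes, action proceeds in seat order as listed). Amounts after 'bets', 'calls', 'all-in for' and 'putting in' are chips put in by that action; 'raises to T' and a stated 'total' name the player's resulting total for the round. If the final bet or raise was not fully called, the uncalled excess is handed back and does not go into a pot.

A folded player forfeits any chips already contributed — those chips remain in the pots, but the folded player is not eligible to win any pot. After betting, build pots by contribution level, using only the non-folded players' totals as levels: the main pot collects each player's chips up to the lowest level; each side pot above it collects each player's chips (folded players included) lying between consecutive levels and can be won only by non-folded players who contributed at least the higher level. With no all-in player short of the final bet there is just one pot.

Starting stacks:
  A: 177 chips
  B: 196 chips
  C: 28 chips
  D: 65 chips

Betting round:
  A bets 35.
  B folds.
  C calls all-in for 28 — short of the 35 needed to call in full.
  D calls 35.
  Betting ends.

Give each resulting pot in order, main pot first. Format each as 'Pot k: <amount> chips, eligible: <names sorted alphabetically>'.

Pot 1: 84 chips, eligible: A, C, D
Pot 2: 14 chips, eligible: A, D

Derivation:
Contributions: A=35, C=28, D=35
Folded: B
Pot levels (distinct totals of non-folded players): 28, 35
Layer 1-28: 28 each from A, C, D = 28*3 = 84 chips; eligible A, C, D
Layer 29-35: 7 each from A, D = 7*2 = 14 chips; eligible A, D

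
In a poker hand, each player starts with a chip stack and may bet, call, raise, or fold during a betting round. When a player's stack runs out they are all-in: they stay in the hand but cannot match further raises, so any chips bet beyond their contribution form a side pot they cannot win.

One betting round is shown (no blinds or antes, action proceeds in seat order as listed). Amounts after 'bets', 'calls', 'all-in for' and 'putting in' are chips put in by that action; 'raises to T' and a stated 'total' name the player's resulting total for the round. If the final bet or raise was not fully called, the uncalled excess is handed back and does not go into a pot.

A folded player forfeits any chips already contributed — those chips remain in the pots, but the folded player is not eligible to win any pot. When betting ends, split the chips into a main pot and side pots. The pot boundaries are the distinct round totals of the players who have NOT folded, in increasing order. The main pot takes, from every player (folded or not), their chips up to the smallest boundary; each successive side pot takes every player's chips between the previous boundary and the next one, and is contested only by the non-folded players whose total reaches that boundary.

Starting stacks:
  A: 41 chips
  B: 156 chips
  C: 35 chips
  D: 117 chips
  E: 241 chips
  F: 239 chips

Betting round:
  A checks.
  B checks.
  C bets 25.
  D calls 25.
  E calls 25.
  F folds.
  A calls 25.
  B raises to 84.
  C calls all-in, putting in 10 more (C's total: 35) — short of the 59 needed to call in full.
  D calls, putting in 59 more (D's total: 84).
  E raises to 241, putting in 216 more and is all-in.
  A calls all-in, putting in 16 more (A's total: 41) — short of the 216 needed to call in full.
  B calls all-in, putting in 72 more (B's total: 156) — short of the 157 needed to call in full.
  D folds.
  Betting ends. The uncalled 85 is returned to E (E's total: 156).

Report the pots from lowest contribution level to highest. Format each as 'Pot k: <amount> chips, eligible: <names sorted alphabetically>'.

Contributions (after 85 returned to E): A=41, B=156, C=35, D=84, E=156
Folded: D, F
Pot levels (distinct totals of non-folded players): 35, 41, 156
Layer 1-35: 35 each from A, B, C, D, E = 35*5 = 175 chips; eligible A, B, C, E
Layer 36-41: 6 each from A, B, D, E = 6*4 = 24 chips; eligible A, B, E
Layer 42-156: B 115 + D 43 + E 115 = 273 chips; eligible B, E

Pot 1: 175 chips, eligible: A, B, C, E
Pot 2: 24 chips, eligible: A, B, E
Pot 3: 273 chips, eligible: B, E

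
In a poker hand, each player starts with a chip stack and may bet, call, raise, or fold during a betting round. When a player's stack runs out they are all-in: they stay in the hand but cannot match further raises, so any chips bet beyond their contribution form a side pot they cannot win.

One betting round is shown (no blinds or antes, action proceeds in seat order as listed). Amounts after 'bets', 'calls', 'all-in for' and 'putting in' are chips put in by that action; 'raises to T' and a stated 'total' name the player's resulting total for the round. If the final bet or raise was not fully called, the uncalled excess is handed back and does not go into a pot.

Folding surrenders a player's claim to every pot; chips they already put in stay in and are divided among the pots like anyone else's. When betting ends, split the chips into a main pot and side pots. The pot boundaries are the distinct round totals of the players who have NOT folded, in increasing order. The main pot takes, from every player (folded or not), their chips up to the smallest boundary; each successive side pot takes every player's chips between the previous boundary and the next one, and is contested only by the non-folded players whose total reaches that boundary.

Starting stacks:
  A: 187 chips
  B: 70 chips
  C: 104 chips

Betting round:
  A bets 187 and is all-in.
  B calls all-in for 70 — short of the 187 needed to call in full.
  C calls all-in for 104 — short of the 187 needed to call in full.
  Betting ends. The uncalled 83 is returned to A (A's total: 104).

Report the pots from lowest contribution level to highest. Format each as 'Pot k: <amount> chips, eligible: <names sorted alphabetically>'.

Contributions (after 83 returned to A): A=104, B=70, C=104
Pot levels (distinct totals of non-folded players): 70, 104
Layer 1-70: 70 each from A, B, C = 70*3 = 210 chips; eligible A, B, C
Layer 71-104: 34 each from A, C = 34*2 = 68 chips; eligible A, C

Pot 1: 210 chips, eligible: A, B, C
Pot 2: 68 chips, eligible: A, C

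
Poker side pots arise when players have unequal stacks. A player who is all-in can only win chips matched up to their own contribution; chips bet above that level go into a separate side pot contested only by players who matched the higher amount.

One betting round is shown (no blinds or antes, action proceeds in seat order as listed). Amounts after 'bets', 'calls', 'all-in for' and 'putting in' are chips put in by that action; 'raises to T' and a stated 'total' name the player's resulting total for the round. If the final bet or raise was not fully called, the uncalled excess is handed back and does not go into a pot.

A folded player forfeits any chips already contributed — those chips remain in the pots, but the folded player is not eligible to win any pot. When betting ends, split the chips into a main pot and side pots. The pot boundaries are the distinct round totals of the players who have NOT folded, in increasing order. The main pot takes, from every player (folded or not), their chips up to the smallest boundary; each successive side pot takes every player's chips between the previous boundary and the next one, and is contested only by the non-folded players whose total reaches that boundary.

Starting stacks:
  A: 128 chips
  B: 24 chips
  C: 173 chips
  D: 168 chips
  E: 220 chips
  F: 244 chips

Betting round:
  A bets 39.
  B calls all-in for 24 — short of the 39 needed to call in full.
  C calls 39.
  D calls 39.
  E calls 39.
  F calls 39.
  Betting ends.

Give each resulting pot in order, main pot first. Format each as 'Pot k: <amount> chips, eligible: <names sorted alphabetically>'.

Pot 1: 144 chips, eligible: A, B, C, D, E, F
Pot 2: 75 chips, eligible: A, C, D, E, F

Derivation:
Contributions: A=39, B=24, C=39, D=39, E=39, F=39
Pot levels (distinct totals of non-folded players): 24, 39
Layer 1-24: 24 each from A, B, C, D, E, F = 24*6 = 144 chips; eligible A, B, C, D, E, F
Layer 25-39: 15 each from A, C, D, E, F = 15*5 = 75 chips; eligible A, C, D, E, F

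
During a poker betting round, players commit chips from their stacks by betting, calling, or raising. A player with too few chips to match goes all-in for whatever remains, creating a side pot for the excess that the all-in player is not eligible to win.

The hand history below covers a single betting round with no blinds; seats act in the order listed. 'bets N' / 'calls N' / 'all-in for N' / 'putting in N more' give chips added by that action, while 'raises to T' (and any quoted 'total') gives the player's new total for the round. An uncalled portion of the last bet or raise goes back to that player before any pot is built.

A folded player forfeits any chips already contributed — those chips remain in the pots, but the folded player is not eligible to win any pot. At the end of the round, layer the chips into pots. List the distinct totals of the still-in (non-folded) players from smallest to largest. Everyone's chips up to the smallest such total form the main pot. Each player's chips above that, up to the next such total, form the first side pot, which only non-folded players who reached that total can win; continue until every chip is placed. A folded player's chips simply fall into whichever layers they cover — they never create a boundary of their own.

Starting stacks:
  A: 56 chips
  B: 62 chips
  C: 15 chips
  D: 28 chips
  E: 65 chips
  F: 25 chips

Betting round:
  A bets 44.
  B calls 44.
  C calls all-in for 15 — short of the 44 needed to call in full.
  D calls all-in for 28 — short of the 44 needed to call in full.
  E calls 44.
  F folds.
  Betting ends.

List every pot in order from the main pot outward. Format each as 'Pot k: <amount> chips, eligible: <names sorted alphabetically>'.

Contributions: A=44, B=44, C=15, D=28, E=44
Folded: F
Pot levels (distinct totals of non-folded players): 15, 28, 44
Layer 1-15: 15 each from A, B, C, D, E = 15*5 = 75 chips; eligible A, B, C, D, E
Layer 16-28: 13 each from A, B, D, E = 13*4 = 52 chips; eligible A, B, D, E
Layer 29-44: 16 each from A, B, E = 16*3 = 48 chips; eligible A, B, E

Pot 1: 75 chips, eligible: A, B, C, D, E
Pot 2: 52 chips, eligible: A, B, D, E
Pot 3: 48 chips, eligible: A, B, E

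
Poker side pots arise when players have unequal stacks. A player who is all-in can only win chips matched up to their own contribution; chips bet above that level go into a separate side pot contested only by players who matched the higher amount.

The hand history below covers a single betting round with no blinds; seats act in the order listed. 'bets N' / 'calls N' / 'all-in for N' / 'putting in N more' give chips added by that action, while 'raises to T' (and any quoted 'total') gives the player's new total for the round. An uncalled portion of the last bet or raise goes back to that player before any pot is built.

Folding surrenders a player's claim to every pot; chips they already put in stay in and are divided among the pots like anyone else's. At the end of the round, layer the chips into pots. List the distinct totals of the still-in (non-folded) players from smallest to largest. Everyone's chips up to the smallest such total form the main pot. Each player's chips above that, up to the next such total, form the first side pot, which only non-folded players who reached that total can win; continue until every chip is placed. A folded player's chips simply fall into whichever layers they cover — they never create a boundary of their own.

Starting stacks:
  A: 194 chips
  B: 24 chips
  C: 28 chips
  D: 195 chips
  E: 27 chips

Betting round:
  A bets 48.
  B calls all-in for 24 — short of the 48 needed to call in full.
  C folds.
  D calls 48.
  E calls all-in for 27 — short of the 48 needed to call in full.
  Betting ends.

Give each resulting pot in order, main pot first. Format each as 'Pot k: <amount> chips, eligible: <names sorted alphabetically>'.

Pot 1: 96 chips, eligible: A, B, D, E
Pot 2: 9 chips, eligible: A, D, E
Pot 3: 42 chips, eligible: A, D

Derivation:
Contributions: A=48, B=24, D=48, E=27
Folded: C
Pot levels (distinct totals of non-folded players): 24, 27, 48
Layer 1-24: 24 each from A, B, D, E = 24*4 = 96 chips; eligible A, B, D, E
Layer 25-27: 3 each from A, D, E = 3*3 = 9 chips; eligible A, D, E
Layer 28-48: 21 each from A, D = 21*2 = 42 chips; eligible A, D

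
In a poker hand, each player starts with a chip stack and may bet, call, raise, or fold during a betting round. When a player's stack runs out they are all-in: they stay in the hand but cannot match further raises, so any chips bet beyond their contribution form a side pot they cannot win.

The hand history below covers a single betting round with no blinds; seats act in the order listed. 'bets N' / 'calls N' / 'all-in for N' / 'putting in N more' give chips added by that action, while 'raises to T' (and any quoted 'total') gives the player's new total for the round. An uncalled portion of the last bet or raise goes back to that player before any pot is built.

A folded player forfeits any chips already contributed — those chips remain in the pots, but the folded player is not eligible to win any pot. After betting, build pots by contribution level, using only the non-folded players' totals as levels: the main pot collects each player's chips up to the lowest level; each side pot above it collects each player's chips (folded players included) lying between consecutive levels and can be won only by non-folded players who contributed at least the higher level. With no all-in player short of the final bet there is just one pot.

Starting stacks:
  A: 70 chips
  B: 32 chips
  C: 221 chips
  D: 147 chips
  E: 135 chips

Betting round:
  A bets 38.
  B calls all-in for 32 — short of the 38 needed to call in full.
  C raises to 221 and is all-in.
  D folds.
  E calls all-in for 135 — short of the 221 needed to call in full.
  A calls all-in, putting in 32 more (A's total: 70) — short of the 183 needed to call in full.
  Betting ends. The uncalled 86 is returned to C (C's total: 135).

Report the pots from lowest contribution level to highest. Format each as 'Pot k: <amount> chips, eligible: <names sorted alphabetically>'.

Pot 1: 128 chips, eligible: A, B, C, E
Pot 2: 114 chips, eligible: A, C, E
Pot 3: 130 chips, eligible: C, E

Derivation:
Contributions (after 86 returned to C): A=70, B=32, C=135, E=135
Folded: D
Pot levels (distinct totals of non-folded players): 32, 70, 135
Layer 1-32: 32 each from A, B, C, E = 32*4 = 128 chips; eligible A, B, C, E
Layer 33-70: 38 each from A, C, E = 38*3 = 114 chips; eligible A, C, E
Layer 71-135: 65 each from C, E = 65*2 = 130 chips; eligible C, E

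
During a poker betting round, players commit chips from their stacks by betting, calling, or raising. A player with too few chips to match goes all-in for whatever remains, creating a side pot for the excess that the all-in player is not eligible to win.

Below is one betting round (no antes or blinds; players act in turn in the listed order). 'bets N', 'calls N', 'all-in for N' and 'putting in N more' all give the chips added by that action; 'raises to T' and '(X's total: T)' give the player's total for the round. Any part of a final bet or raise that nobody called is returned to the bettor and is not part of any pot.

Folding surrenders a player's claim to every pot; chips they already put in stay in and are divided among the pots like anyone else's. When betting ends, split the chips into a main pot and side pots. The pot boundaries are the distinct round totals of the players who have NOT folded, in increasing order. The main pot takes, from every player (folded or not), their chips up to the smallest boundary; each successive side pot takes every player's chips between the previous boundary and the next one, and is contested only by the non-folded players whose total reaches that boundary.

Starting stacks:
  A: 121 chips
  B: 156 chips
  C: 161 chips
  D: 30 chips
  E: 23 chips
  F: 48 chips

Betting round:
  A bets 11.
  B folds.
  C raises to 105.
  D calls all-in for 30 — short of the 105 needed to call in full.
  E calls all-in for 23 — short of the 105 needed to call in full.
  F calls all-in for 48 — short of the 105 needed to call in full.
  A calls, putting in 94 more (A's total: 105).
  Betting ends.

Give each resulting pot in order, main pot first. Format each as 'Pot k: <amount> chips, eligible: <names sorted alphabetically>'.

Pot 1: 115 chips, eligible: A, C, D, E, F
Pot 2: 28 chips, eligible: A, C, D, F
Pot 3: 54 chips, eligible: A, C, F
Pot 4: 114 chips, eligible: A, C

Derivation:
Contributions: A=105, C=105, D=30, E=23, F=48
Folded: B
Pot levels (distinct totals of non-folded players): 23, 30, 48, 105
Layer 1-23: 23 each from A, C, D, E, F = 23*5 = 115 chips; eligible A, C, D, E, F
Layer 24-30: 7 each from A, C, D, F = 7*4 = 28 chips; eligible A, C, D, F
Layer 31-48: 18 each from A, C, F = 18*3 = 54 chips; eligible A, C, F
Layer 49-105: 57 each from A, C = 57*2 = 114 chips; eligible A, C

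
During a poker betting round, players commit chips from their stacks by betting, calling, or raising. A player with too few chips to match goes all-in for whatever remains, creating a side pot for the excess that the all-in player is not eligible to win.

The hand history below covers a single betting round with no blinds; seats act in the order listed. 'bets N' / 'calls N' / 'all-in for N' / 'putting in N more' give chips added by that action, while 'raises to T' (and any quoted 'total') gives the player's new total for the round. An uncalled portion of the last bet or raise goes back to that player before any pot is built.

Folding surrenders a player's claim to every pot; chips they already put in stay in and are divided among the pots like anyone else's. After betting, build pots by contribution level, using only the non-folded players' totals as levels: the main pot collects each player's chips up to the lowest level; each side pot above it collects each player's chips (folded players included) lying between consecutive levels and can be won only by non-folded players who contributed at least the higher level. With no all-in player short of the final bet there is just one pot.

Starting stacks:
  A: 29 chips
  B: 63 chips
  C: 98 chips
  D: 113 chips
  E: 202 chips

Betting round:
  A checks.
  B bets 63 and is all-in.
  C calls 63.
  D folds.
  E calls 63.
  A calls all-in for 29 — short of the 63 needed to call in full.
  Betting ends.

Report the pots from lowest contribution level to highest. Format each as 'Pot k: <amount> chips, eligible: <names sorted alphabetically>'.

Contributions: A=29, B=63, C=63, E=63
Folded: D
Pot levels (distinct totals of non-folded players): 29, 63
Layer 1-29: 29 each from A, B, C, E = 29*4 = 116 chips; eligible A, B, C, E
Layer 30-63: 34 each from B, C, E = 34*3 = 102 chips; eligible B, C, E

Pot 1: 116 chips, eligible: A, B, C, E
Pot 2: 102 chips, eligible: B, C, E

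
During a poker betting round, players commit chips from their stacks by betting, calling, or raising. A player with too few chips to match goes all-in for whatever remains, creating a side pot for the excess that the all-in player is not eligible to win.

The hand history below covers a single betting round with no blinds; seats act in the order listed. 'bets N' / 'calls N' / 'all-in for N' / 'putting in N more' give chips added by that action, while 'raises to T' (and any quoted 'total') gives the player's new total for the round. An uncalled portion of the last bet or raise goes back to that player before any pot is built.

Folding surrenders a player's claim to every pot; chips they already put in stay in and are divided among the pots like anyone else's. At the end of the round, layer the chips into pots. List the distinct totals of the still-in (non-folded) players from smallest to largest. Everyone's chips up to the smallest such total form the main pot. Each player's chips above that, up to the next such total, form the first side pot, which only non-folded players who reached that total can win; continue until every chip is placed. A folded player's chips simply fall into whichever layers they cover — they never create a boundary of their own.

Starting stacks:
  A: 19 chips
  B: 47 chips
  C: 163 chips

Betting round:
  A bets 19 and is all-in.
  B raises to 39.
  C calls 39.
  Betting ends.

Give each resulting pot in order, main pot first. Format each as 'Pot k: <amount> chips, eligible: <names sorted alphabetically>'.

Contributions: A=19, B=39, C=39
Pot levels (distinct totals of non-folded players): 19, 39
Layer 1-19: 19 each from A, B, C = 19*3 = 57 chips; eligible A, B, C
Layer 20-39: 20 each from B, C = 20*2 = 40 chips; eligible B, C

Pot 1: 57 chips, eligible: A, B, C
Pot 2: 40 chips, eligible: B, C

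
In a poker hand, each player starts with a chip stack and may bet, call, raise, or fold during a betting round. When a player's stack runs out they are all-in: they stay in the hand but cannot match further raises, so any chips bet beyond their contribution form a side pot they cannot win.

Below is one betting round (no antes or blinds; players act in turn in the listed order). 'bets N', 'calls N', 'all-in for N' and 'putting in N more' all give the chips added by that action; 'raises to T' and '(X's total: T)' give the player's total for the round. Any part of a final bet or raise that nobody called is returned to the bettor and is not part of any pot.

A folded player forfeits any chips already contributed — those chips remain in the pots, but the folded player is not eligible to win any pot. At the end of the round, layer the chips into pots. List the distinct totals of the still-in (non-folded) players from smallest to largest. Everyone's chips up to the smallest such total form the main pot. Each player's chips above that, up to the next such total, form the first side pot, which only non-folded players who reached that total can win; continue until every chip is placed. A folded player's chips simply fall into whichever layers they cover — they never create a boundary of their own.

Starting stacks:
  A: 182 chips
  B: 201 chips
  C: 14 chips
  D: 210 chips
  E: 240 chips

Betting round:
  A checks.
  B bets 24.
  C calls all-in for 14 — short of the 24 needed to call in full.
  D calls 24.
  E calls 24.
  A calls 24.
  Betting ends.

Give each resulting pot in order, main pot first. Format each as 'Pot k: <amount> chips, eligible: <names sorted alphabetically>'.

Contributions: A=24, B=24, C=14, D=24, E=24
Pot levels (distinct totals of non-folded players): 14, 24
Layer 1-14: 14 each from A, B, C, D, E = 14*5 = 70 chips; eligible A, B, C, D, E
Layer 15-24: 10 each from A, B, D, E = 10*4 = 40 chips; eligible A, B, D, E

Pot 1: 70 chips, eligible: A, B, C, D, E
Pot 2: 40 chips, eligible: A, B, D, E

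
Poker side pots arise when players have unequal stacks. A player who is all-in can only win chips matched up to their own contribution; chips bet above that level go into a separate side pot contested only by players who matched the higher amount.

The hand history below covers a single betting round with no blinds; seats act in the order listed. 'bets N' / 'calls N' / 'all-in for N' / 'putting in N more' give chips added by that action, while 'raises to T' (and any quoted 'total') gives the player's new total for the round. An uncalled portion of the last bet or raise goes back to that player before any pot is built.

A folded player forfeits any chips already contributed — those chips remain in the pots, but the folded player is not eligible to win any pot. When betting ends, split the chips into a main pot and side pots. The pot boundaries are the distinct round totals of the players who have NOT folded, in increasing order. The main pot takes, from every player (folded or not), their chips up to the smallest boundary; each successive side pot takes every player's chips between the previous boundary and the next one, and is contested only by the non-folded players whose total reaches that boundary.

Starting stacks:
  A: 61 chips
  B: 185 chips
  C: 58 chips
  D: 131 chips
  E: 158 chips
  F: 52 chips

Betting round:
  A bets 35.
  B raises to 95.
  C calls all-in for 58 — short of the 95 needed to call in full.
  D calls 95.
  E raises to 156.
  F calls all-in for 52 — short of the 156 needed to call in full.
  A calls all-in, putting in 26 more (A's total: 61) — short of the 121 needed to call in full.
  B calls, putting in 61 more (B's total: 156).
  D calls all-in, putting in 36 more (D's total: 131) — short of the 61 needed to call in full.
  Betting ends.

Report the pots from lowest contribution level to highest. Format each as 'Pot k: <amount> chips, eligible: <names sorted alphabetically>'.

Contributions: A=61, B=156, C=58, D=131, E=156, F=52
Pot levels (distinct totals of non-folded players): 52, 58, 61, 131, 156
Layer 1-52: 52 each from A, B, C, D, E, F = 52*6 = 312 chips; eligible A, B, C, D, E, F
Layer 53-58: 6 each from A, B, C, D, E = 6*5 = 30 chips; eligible A, B, C, D, E
Layer 59-61: 3 each from A, B, D, E = 3*4 = 12 chips; eligible A, B, D, E
Layer 62-131: 70 each from B, D, E = 70*3 = 210 chips; eligible B, D, E
Layer 132-156: 25 each from B, E = 25*2 = 50 chips; eligible B, E

Pot 1: 312 chips, eligible: A, B, C, D, E, F
Pot 2: 30 chips, eligible: A, B, C, D, E
Pot 3: 12 chips, eligible: A, B, D, E
Pot 4: 210 chips, eligible: B, D, E
Pot 5: 50 chips, eligible: B, E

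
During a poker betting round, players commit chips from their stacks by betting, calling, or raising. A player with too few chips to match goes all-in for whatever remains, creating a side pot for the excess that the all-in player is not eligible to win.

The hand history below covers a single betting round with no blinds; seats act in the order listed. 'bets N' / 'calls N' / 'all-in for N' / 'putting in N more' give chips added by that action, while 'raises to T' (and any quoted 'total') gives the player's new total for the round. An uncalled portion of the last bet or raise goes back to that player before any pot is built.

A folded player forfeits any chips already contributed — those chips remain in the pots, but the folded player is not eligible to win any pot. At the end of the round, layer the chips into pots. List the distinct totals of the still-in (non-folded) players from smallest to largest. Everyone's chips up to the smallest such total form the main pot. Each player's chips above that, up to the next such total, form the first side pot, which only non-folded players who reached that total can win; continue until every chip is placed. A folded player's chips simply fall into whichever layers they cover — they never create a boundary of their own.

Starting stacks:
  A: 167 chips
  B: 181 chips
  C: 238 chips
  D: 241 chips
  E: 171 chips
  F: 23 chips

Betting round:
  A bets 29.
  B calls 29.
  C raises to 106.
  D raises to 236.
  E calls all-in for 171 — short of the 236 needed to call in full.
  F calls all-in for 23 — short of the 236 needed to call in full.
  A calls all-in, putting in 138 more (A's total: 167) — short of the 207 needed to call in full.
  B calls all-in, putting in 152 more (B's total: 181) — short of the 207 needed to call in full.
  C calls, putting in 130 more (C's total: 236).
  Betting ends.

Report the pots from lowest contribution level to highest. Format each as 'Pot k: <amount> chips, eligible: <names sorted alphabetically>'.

Contributions: A=167, B=181, C=236, D=236, E=171, F=23
Pot levels (distinct totals of non-folded players): 23, 167, 171, 181, 236
Layer 1-23: 23 each from A, B, C, D, E, F = 23*6 = 138 chips; eligible A, B, C, D, E, F
Layer 24-167: 144 each from A, B, C, D, E = 144*5 = 720 chips; eligible A, B, C, D, E
Layer 168-171: 4 each from B, C, D, E = 4*4 = 16 chips; eligible B, C, D, E
Layer 172-181: 10 each from B, C, D = 10*3 = 30 chips; eligible B, C, D
Layer 182-236: 55 each from C, D = 55*2 = 110 chips; eligible C, D

Pot 1: 138 chips, eligible: A, B, C, D, E, F
Pot 2: 720 chips, eligible: A, B, C, D, E
Pot 3: 16 chips, eligible: B, C, D, E
Pot 4: 30 chips, eligible: B, C, D
Pot 5: 110 chips, eligible: C, D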